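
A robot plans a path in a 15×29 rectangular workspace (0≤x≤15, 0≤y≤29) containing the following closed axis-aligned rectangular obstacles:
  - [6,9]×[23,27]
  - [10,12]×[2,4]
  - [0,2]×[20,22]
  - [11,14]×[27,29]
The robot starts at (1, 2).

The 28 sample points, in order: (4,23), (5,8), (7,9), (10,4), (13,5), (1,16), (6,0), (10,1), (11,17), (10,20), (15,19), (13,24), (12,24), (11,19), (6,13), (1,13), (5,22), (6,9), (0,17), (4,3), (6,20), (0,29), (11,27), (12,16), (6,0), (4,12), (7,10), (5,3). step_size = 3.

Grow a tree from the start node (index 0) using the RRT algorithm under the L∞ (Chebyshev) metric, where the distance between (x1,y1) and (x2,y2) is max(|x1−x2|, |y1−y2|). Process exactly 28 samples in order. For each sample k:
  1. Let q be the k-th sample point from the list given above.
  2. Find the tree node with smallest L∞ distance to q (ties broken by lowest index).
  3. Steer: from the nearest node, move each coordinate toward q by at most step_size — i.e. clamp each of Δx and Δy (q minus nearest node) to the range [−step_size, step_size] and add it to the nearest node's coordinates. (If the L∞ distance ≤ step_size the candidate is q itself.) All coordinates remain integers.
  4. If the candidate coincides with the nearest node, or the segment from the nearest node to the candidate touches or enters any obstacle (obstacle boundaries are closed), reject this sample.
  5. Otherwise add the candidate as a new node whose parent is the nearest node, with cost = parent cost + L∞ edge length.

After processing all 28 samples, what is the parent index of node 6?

Parent of node 6: 3

1. q=(4,23) nearest=0 d=21 new=(4,5) → add node 1 parent=0 cost=3
2. q=(5,8) nearest=1 d=3 new=(5,8) → add node 2 parent=1 cost=6
3. q=(7,9) nearest=2 d=2 new=(7,9) → add node 3 parent=2 cost=8
4. q=(10,4) nearest=2 d=5 new=(8,5) → add node 4 parent=2 cost=9
5. q=(13,5) nearest=4 d=5 new=(11,5) → add node 5 parent=4 cost=12
6. q=(1,16) nearest=3 d=7 new=(4,12) → add node 6 parent=3 cost=11
7. q=(6,0) nearest=0 d=5 new=(4,0) → add node 7 parent=0 cost=3
8. q=(10,1) nearest=4 d=4 new=(10,2) → blocked by [10,12]×[2,4], reject
9. q=(11,17) nearest=6 d=7 new=(7,15) → add node 8 parent=6 cost=14
10. q=(10,20) nearest=8 d=5 new=(10,18) → add node 9 parent=8 cost=17
11. q=(15,19) nearest=9 d=5 new=(13,19) → add node 10 parent=9 cost=20
12. q=(13,24) nearest=10 d=5 new=(13,22) → add node 11 parent=10 cost=23
13. q=(12,24) nearest=11 d=2 new=(12,24) → add node 12 parent=11 cost=25
14. q=(11,19) nearest=9 d=1 new=(11,19) → add node 13 parent=9 cost=18
15. q=(6,13) nearest=6 d=2 new=(6,13) → add node 14 parent=6 cost=13
16. q=(1,13) nearest=6 d=3 new=(1,13) → add node 15 parent=6 cost=14
17. q=(5,22) nearest=9 d=5 new=(7,21) → add node 16 parent=9 cost=20
18. q=(6,9) nearest=2 d=1 new=(6,9) → add node 17 parent=2 cost=7
19. q=(0,17) nearest=15 d=4 new=(0,16) → add node 18 parent=15 cost=17
20. q=(4,3) nearest=1 d=2 new=(4,3) → add node 19 parent=1 cost=5
21. q=(6,20) nearest=16 d=1 new=(6,20) → add node 20 parent=16 cost=21
22. q=(0,29) nearest=16 d=8 new=(4,24) → add node 21 parent=16 cost=23
23. q=(11,27) nearest=12 d=3 new=(11,27) → blocked by [11,14]×[27,29], reject
24. q=(12,16) nearest=9 d=2 new=(12,16) → add node 22 parent=9 cost=19
25. q=(6,0) nearest=7 d=2 new=(6,0) → add node 23 parent=7 cost=5
26. q=(4,12) nearest=6 d=0 → coincident, reject
27. q=(7,10) nearest=3 d=1 new=(7,10) → add node 24 parent=3 cost=9
28. q=(5,3) nearest=19 d=1 new=(5,3) → add node 25 parent=19 cost=6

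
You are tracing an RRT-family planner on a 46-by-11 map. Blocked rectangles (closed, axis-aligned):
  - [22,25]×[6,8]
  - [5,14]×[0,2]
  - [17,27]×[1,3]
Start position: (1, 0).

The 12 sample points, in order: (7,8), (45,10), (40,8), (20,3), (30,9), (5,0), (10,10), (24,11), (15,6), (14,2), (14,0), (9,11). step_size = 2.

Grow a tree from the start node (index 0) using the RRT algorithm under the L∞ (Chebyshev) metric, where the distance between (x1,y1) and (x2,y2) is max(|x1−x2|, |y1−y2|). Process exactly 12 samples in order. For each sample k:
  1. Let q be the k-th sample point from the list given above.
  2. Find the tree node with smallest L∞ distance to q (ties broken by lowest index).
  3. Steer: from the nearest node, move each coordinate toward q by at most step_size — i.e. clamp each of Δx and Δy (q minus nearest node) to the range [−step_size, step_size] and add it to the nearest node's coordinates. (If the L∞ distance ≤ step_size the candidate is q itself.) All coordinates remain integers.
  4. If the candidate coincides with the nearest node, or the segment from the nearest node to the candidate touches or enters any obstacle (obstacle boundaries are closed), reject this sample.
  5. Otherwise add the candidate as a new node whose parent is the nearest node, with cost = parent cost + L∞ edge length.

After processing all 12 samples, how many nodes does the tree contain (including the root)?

1. q=(7,8) nearest=0 d=8 new=(3,2) → add node 1 parent=0 cost=2
2. q=(45,10) nearest=1 d=42 new=(5,4) → add node 2 parent=1 cost=4
3. q=(40,8) nearest=2 d=35 new=(7,6) → add node 3 parent=2 cost=6
4. q=(20,3) nearest=3 d=13 new=(9,4) → add node 4 parent=3 cost=8
5. q=(30,9) nearest=4 d=21 new=(11,6) → add node 5 parent=4 cost=10
6. q=(5,0) nearest=1 d=2 new=(5,0) → blocked by [5,14]×[0,2], reject
7. q=(10,10) nearest=3 d=4 new=(9,8) → add node 6 parent=3 cost=8
8. q=(24,11) nearest=5 d=13 new=(13,8) → add node 7 parent=5 cost=12
9. q=(15,6) nearest=7 d=2 new=(15,6) → add node 8 parent=7 cost=14
10. q=(14,2) nearest=5 d=4 new=(13,4) → add node 9 parent=5 cost=12
11. q=(14,0) nearest=9 d=4 new=(14,2) → blocked by [5,14]×[0,2], reject
12. q=(9,11) nearest=6 d=3 new=(9,10) → add node 10 parent=6 cost=10

Node count: 11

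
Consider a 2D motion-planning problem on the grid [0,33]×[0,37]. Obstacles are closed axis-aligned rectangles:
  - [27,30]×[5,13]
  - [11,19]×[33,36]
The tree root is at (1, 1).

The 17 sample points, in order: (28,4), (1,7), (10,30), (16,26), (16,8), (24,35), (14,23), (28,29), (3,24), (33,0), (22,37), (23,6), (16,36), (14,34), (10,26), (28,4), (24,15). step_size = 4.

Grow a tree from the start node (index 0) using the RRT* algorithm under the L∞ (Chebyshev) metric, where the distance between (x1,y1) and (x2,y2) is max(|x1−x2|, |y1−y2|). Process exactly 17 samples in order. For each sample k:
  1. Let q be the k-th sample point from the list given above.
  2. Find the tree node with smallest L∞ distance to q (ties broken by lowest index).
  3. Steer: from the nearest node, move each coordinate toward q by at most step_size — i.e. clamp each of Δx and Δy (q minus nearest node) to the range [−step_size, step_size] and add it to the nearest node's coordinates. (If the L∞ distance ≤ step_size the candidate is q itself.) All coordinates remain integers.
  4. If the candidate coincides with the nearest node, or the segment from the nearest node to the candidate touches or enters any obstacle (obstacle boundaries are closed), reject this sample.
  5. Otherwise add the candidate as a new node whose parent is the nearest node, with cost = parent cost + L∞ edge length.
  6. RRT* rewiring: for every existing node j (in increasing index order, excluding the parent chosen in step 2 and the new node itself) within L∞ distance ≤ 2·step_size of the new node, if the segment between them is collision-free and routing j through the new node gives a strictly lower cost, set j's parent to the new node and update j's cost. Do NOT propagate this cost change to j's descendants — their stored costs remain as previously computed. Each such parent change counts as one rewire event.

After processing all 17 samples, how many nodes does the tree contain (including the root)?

Node count: 17

1. q=(28,4) nearest=0 d=27 new=(5,4) → add node 1 parent=0 cost=4
2. q=(1,7) nearest=1 d=4 new=(1,7) → add node 2 parent=1 cost=8
3. q=(10,30) nearest=2 d=23 new=(5,11) → add node 3 parent=2 cost=12
4. q=(16,26) nearest=3 d=15 new=(9,15) → add node 4 parent=3 cost=16
5. q=(16,8) nearest=4 d=7 new=(13,11) → add node 5 parent=4 cost=20
6. q=(24,35) nearest=4 d=20 new=(13,19) → add node 6 parent=4 cost=20
7. q=(14,23) nearest=6 d=4 new=(14,23) → add node 7 parent=6 cost=24
8. q=(28,29) nearest=7 d=14 new=(18,27) → add node 8 parent=7 cost=28
9. q=(3,24) nearest=4 d=9 new=(5,19) → add node 9 parent=4 cost=20
10. q=(33,0) nearest=5 d=20 new=(17,7) → add node 10 parent=5 cost=24
11. q=(22,37) nearest=8 d=10 new=(22,31) → add node 11 parent=8 cost=32
12. q=(23,6) nearest=10 d=6 new=(21,6) → add node 12 parent=10 cost=28
13. q=(16,36) nearest=11 d=6 new=(18,35) → blocked by [11,19]×[33,36], reject
14. q=(14,34) nearest=8 d=7 new=(14,31) → add node 13 parent=8 cost=32
15. q=(10,26) nearest=7 d=4 new=(10,26) → add node 14 parent=7 cost=28
16. q=(28,4) nearest=12 d=7 new=(25,4) → add node 15 parent=12 cost=32
17. q=(24,15) nearest=10 d=8 new=(21,11) → add node 16 parent=10 cost=28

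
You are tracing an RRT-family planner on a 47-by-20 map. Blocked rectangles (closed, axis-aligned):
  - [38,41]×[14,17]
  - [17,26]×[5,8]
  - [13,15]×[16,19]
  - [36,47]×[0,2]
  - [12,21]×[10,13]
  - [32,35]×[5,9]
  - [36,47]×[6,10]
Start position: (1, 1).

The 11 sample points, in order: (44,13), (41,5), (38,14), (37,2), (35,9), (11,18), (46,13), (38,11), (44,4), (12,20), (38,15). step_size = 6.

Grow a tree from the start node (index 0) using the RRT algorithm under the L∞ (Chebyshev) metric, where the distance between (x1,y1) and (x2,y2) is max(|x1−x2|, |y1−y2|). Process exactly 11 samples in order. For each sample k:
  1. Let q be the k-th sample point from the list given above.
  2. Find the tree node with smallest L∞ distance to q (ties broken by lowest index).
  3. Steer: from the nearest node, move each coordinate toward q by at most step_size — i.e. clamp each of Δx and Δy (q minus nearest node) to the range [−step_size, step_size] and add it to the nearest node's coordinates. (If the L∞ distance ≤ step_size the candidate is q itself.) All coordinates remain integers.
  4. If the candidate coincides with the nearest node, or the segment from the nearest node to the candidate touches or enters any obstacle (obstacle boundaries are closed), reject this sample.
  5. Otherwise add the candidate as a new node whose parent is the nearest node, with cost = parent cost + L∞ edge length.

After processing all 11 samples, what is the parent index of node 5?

Parent of node 5: 3

1. q=(44,13) nearest=0 d=43 new=(7,7) → add node 1 parent=0 cost=6
2. q=(41,5) nearest=1 d=34 new=(13,5) → add node 2 parent=1 cost=12
3. q=(38,14) nearest=2 d=25 new=(19,11) → blocked by [12,21]×[10,13], reject
4. q=(37,2) nearest=2 d=24 new=(19,2) → add node 3 parent=2 cost=18
5. q=(35,9) nearest=3 d=16 new=(25,8) → blocked by [17,26]×[5,8], reject
6. q=(11,18) nearest=1 d=11 new=(11,13) → add node 4 parent=1 cost=12
7. q=(46,13) nearest=3 d=27 new=(25,8) → blocked by [17,26]×[5,8], reject
8. q=(38,11) nearest=3 d=19 new=(25,8) → blocked by [17,26]×[5,8], reject
9. q=(44,4) nearest=3 d=25 new=(25,4) → add node 5 parent=3 cost=24
10. q=(12,20) nearest=4 d=7 new=(12,19) → add node 6 parent=4 cost=18
11. q=(38,15) nearest=5 d=13 new=(31,10) → blocked by [17,26]×[5,8], reject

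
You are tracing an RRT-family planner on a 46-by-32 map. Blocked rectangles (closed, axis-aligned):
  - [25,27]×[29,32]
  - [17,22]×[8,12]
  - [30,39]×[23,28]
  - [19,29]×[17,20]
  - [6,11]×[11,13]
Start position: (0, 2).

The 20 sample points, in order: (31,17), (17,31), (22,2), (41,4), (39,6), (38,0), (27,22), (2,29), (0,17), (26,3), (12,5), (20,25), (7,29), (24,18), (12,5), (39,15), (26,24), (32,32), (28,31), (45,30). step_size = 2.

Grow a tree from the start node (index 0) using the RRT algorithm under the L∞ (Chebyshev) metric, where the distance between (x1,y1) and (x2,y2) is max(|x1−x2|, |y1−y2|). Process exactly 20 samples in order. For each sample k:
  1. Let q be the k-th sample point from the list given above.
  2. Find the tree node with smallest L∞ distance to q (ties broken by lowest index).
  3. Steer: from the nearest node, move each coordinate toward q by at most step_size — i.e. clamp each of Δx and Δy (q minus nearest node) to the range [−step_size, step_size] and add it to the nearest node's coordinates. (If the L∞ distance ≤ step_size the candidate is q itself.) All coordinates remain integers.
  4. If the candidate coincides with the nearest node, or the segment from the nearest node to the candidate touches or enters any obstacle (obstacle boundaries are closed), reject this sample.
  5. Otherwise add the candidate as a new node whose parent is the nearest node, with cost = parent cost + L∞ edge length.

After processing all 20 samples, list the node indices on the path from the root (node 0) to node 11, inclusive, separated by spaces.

Path: 0 1 2 3 4 5 7 11

1. q=(31,17) nearest=0 d=31 new=(2,4) → add node 1 parent=0 cost=2
2. q=(17,31) nearest=1 d=27 new=(4,6) → add node 2 parent=1 cost=4
3. q=(22,2) nearest=2 d=18 new=(6,4) → add node 3 parent=2 cost=6
4. q=(41,4) nearest=3 d=35 new=(8,4) → add node 4 parent=3 cost=8
5. q=(39,6) nearest=4 d=31 new=(10,6) → add node 5 parent=4 cost=10
6. q=(38,0) nearest=5 d=28 new=(12,4) → add node 6 parent=5 cost=12
7. q=(27,22) nearest=5 d=17 new=(12,8) → add node 7 parent=5 cost=12
8. q=(2,29) nearest=7 d=21 new=(10,10) → add node 8 parent=7 cost=14
9. q=(0,17) nearest=8 d=10 new=(8,12) → blocked by [6,11]×[11,13], reject
10. q=(26,3) nearest=6 d=14 new=(14,3) → add node 9 parent=6 cost=14
11. q=(12,5) nearest=6 d=1 new=(12,5) → add node 10 parent=6 cost=13
12. q=(20,25) nearest=8 d=15 new=(12,12) → blocked by [6,11]×[11,13], reject
13. q=(7,29) nearest=8 d=19 new=(8,12) → blocked by [6,11]×[11,13], reject
14. q=(24,18) nearest=7 d=12 new=(14,10) → add node 11 parent=7 cost=14
15. q=(12,5) nearest=10 d=0 → coincident, reject
16. q=(39,15) nearest=9 d=25 new=(16,5) → add node 12 parent=9 cost=16
17. q=(26,24) nearest=11 d=14 new=(16,12) → add node 13 parent=11 cost=16
18. q=(32,32) nearest=13 d=20 new=(18,14) → add node 14 parent=13 cost=18
19. q=(28,31) nearest=14 d=17 new=(20,16) → add node 15 parent=14 cost=20
20. q=(45,30) nearest=15 d=25 new=(22,18) → blocked by [19,29]×[17,20], reject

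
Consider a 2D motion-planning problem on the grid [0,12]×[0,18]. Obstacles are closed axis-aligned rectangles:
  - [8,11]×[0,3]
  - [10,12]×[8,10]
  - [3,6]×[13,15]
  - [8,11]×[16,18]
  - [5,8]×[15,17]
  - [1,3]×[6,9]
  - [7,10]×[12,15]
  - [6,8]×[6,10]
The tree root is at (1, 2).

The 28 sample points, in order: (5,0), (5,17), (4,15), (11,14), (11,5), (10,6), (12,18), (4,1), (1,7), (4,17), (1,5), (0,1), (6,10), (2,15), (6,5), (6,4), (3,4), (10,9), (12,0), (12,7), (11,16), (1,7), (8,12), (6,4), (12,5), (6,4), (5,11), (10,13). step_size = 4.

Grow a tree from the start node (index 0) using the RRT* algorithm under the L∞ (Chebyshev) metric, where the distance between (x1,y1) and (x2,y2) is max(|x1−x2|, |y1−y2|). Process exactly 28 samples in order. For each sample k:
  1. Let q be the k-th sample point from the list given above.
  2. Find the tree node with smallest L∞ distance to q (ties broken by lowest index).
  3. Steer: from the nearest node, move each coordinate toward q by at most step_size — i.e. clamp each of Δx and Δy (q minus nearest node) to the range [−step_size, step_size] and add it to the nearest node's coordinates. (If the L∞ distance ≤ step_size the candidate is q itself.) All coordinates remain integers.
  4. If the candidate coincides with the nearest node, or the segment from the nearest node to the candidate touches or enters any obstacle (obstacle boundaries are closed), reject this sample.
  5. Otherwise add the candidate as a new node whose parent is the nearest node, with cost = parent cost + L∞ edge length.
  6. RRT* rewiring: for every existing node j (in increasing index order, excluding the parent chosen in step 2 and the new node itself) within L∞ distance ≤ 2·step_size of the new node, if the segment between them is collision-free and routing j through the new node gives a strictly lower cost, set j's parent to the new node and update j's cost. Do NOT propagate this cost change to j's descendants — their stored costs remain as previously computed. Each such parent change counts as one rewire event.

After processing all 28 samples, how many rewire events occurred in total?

Rewire events: 1

1. q=(5,0) nearest=0 d=4 new=(5,0) → add node 1 parent=0 cost=4
2. q=(5,17) nearest=0 d=15 new=(5,6) → add node 2 parent=0 cost=4
3. q=(4,15) nearest=2 d=9 new=(4,10) → add node 3 parent=2 cost=8
4. q=(11,14) nearest=3 d=7 new=(8,14) → blocked by [7,10]×[12,15], reject
5. q=(11,5) nearest=1 d=6 new=(9,4) → blocked by [8,11]×[0,3], reject
6. q=(10,6) nearest=2 d=5 new=(9,6) → blocked by [6,8]×[6,10], reject
7. q=(12,18) nearest=3 d=8 new=(8,14) → blocked by [7,10]×[12,15], reject
8. q=(4,1) nearest=1 d=1 new=(4,1) → add node 4 parent=1 cost=5
9. q=(1,7) nearest=3 d=3 new=(1,7) → blocked by [1,3]×[6,9], reject
10. q=(4,17) nearest=3 d=7 new=(4,14) → blocked by [3,6]×[13,15], reject
11. q=(1,5) nearest=0 d=3 new=(1,5) → add node 5 parent=0 cost=3
12. q=(0,1) nearest=0 d=1 new=(0,1) → add node 6 parent=0 cost=1
13. q=(6,10) nearest=3 d=2 new=(6,10) → blocked by [6,8]×[6,10], reject
14. q=(2,15) nearest=3 d=5 new=(2,14) → add node 7 parent=3 cost=12
15. q=(6,5) nearest=2 d=1 new=(6,5) → add node 8 parent=2 cost=5
16. q=(6,4) nearest=8 d=1 new=(6,4) → add node 9 parent=8 cost=6
17. q=(3,4) nearest=0 d=2 new=(3,4) → add node 10 parent=0 cost=2; rewire 9→10 (5<6)
18. q=(10,9) nearest=8 d=4 new=(10,9) → blocked by [10,12]×[8,10], reject
19. q=(12,0) nearest=8 d=6 new=(10,1) → blocked by [8,11]×[0,3], reject
20. q=(12,7) nearest=8 d=6 new=(10,7) → blocked by [6,8]×[6,10], reject
21. q=(11,16) nearest=3 d=7 new=(8,14) → blocked by [7,10]×[12,15], reject
22. q=(1,7) nearest=5 d=2 new=(1,7) → blocked by [1,3]×[6,9], reject
23. q=(8,12) nearest=3 d=4 new=(8,12) → blocked by [7,10]×[12,15], reject
24. q=(6,4) nearest=9 d=0 → coincident, reject
25. q=(12,5) nearest=8 d=6 new=(10,5) → add node 11 parent=8 cost=9
26. q=(6,4) nearest=9 d=0 → coincident, reject
27. q=(5,11) nearest=3 d=1 new=(5,11) → add node 12 parent=3 cost=9
28. q=(10,13) nearest=12 d=5 new=(9,13) → blocked by [7,10]×[12,15], reject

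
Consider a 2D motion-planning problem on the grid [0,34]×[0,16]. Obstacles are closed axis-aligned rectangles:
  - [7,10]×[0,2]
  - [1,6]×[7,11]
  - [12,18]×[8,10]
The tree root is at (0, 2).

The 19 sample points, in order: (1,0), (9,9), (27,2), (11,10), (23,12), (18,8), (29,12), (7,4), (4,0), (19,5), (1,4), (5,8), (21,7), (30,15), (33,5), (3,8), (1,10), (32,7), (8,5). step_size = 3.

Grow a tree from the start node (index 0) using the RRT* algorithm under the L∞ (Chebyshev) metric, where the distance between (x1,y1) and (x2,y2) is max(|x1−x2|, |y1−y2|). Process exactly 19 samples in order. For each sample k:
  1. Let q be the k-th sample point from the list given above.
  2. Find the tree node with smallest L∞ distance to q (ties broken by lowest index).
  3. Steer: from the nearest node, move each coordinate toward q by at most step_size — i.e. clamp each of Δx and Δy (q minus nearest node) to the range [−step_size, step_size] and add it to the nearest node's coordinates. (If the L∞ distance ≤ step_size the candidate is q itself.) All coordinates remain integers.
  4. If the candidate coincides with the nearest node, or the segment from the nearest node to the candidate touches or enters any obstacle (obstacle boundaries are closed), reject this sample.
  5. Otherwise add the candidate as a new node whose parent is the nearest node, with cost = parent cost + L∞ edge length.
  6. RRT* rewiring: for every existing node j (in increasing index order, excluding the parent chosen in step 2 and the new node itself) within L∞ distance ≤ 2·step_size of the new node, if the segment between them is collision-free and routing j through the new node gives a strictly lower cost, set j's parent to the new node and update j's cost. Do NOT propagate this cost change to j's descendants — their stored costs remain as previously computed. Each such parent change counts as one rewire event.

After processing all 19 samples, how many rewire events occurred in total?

1. q=(1,0) nearest=0 d=2 new=(1,0) → add node 1 parent=0 cost=2
2. q=(9,9) nearest=0 d=9 new=(3,5) → add node 2 parent=0 cost=3
3. q=(27,2) nearest=2 d=24 new=(6,2) → add node 3 parent=2 cost=6
4. q=(11,10) nearest=2 d=8 new=(6,8) → blocked by [1,6]×[7,11], reject
5. q=(23,12) nearest=3 d=17 new=(9,5) → add node 4 parent=3 cost=9
6. q=(18,8) nearest=4 d=9 new=(12,8) → blocked by [12,18]×[8,10], reject
7. q=(29,12) nearest=4 d=20 new=(12,8) → blocked by [12,18]×[8,10], reject
8. q=(7,4) nearest=3 d=2 new=(7,4) → add node 5 parent=3 cost=8
9. q=(4,0) nearest=3 d=2 new=(4,0) → add node 6 parent=3 cost=8
10. q=(19,5) nearest=4 d=10 new=(12,5) → add node 7 parent=4 cost=12
11. q=(1,4) nearest=0 d=2 new=(1,4) → add node 8 parent=0 cost=2; rewire 6→8 (6<8)
12. q=(5,8) nearest=2 d=3 new=(5,8) → blocked by [1,6]×[7,11], reject
13. q=(21,7) nearest=7 d=9 new=(15,7) → add node 9 parent=7 cost=15
14. q=(30,15) nearest=9 d=15 new=(18,10) → blocked by [12,18]×[8,10], reject
15. q=(33,5) nearest=9 d=18 new=(18,5) → add node 10 parent=9 cost=18
16. q=(3,8) nearest=2 d=3 new=(3,8) → blocked by [1,6]×[7,11], reject
17. q=(1,10) nearest=2 d=5 new=(1,8) → blocked by [1,6]×[7,11], reject
18. q=(32,7) nearest=10 d=14 new=(21,7) → add node 11 parent=10 cost=21
19. q=(8,5) nearest=4 d=1 new=(8,5) → add node 12 parent=4 cost=10

Rewire events: 1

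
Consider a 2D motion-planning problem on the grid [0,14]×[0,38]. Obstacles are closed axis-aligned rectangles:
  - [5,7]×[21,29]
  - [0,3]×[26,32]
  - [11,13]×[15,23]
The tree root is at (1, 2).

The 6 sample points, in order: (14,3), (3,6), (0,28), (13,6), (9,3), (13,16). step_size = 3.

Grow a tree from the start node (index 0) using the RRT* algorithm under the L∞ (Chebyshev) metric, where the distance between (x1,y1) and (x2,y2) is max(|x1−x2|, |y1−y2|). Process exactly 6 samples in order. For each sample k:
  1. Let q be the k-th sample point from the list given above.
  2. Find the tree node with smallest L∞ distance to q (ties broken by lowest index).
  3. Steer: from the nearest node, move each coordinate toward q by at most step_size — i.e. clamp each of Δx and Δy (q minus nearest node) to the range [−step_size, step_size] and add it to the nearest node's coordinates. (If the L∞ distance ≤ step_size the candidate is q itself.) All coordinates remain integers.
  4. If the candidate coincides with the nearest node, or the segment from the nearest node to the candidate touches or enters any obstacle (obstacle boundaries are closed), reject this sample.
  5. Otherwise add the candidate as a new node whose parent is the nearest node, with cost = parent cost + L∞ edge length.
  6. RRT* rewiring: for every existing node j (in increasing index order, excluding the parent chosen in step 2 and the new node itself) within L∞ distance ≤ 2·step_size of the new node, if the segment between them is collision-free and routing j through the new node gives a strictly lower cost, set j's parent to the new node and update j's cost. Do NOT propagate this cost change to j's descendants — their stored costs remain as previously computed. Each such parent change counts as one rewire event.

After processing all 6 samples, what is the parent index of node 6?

Parent of node 6: 2

1. q=(14,3) nearest=0 d=13 new=(4,3) → add node 1 parent=0 cost=3
2. q=(3,6) nearest=1 d=3 new=(3,6) → add node 2 parent=1 cost=6
3. q=(0,28) nearest=2 d=22 new=(0,9) → add node 3 parent=2 cost=9
4. q=(13,6) nearest=1 d=9 new=(7,6) → add node 4 parent=1 cost=6
5. q=(9,3) nearest=4 d=3 new=(9,3) → add node 5 parent=4 cost=9
6. q=(13,16) nearest=2 d=10 new=(6,9) → add node 6 parent=2 cost=9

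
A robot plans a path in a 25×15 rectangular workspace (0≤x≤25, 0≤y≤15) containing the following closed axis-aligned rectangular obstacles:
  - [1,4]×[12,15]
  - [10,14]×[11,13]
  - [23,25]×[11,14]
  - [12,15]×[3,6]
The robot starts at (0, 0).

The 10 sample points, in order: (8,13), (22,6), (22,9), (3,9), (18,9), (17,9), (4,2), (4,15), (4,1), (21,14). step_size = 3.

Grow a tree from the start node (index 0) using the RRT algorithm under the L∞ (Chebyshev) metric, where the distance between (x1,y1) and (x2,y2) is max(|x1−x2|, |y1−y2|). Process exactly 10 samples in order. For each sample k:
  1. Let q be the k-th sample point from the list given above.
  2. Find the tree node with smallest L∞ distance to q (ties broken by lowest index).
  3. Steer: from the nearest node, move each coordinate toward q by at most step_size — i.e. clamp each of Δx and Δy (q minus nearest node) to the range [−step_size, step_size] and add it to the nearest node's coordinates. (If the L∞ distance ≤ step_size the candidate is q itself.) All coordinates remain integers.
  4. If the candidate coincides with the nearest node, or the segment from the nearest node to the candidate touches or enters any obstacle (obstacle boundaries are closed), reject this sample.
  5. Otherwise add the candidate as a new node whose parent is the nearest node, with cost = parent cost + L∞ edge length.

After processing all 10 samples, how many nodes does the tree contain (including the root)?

1. q=(8,13) nearest=0 d=13 new=(3,3) → add node 1 parent=0 cost=3
2. q=(22,6) nearest=1 d=19 new=(6,6) → add node 2 parent=1 cost=6
3. q=(22,9) nearest=2 d=16 new=(9,9) → add node 3 parent=2 cost=9
4. q=(3,9) nearest=2 d=3 new=(3,9) → add node 4 parent=2 cost=9
5. q=(18,9) nearest=3 d=9 new=(12,9) → add node 5 parent=3 cost=12
6. q=(17,9) nearest=5 d=5 new=(15,9) → add node 6 parent=5 cost=15
7. q=(4,2) nearest=1 d=1 new=(4,2) → add node 7 parent=1 cost=4
8. q=(4,15) nearest=3 d=6 new=(6,12) → add node 8 parent=3 cost=12
9. q=(4,1) nearest=7 d=1 new=(4,1) → add node 9 parent=7 cost=5
10. q=(21,14) nearest=6 d=6 new=(18,12) → add node 10 parent=6 cost=18

Node count: 11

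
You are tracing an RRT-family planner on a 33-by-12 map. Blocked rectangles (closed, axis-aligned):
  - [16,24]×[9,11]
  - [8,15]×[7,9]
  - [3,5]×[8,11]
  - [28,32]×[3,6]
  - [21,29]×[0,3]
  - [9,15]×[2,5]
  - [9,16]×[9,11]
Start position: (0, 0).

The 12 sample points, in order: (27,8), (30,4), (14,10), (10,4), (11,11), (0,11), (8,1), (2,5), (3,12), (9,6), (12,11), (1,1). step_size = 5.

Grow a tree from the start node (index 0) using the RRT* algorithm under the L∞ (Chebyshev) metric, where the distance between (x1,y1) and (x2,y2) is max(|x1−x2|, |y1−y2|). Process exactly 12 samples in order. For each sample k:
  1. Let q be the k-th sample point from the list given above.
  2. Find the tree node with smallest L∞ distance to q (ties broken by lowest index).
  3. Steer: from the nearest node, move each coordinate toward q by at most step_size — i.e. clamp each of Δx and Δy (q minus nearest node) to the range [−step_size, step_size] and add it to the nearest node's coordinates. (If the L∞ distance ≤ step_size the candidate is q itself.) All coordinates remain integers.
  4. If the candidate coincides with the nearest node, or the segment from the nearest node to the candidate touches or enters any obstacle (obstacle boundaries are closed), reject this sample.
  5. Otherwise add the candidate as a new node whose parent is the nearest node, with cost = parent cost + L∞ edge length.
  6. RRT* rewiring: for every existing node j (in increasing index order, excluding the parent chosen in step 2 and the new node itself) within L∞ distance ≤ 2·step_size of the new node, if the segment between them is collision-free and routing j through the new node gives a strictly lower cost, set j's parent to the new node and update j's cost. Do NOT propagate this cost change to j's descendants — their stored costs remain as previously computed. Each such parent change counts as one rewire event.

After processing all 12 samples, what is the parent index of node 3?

Parent of node 3: 7

1. q=(27,8) nearest=0 d=27 new=(5,5) → add node 1 parent=0 cost=5
2. q=(30,4) nearest=1 d=25 new=(10,4) → blocked by [9,15]×[2,5], reject
3. q=(14,10) nearest=1 d=9 new=(10,10) → blocked by [8,15]×[7,9], reject
4. q=(10,4) nearest=1 d=5 new=(10,4) → blocked by [9,15]×[2,5], reject
5. q=(11,11) nearest=1 d=6 new=(10,10) → blocked by [8,15]×[7,9], reject
6. q=(0,11) nearest=1 d=6 new=(0,10) → add node 2 parent=1 cost=10
7. q=(8,1) nearest=1 d=4 new=(8,1) → add node 3 parent=1 cost=9
8. q=(2,5) nearest=1 d=3 new=(2,5) → add node 4 parent=1 cost=8
9. q=(3,12) nearest=2 d=3 new=(3,12) → add node 5 parent=2 cost=13
10. q=(9,6) nearest=1 d=4 new=(9,6) → add node 6 parent=1 cost=9
11. q=(12,11) nearest=6 d=5 new=(12,11) → blocked by [8,15]×[7,9], reject
12. q=(1,1) nearest=0 d=1 new=(1,1) → add node 7 parent=0 cost=1; rewire 3→7 (8<9); rewire 4→7 (5<8)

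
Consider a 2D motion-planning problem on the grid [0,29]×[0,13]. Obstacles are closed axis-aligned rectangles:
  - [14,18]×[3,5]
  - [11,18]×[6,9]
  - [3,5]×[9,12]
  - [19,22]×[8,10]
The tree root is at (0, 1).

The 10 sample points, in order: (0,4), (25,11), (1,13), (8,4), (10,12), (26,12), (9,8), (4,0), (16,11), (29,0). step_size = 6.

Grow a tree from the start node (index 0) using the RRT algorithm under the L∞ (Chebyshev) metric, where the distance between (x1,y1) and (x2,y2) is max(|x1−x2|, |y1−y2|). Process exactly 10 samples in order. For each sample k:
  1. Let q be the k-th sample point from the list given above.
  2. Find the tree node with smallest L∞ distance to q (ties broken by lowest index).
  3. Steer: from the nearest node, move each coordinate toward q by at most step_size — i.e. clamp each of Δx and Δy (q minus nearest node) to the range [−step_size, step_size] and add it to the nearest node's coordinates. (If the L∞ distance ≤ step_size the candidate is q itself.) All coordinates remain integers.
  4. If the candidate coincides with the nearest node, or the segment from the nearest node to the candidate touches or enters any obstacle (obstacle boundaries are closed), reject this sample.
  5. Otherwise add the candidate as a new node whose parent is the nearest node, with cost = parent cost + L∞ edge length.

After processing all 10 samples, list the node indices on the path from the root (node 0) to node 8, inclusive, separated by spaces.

1. q=(0,4) nearest=0 d=3 new=(0,4) → add node 1 parent=0 cost=3
2. q=(25,11) nearest=0 d=25 new=(6,7) → add node 2 parent=0 cost=6
3. q=(1,13) nearest=2 d=6 new=(1,13) → blocked by [3,5]×[9,12], reject
4. q=(8,4) nearest=2 d=3 new=(8,4) → add node 3 parent=2 cost=9
5. q=(10,12) nearest=2 d=5 new=(10,12) → add node 4 parent=2 cost=11
6. q=(26,12) nearest=4 d=16 new=(16,12) → add node 5 parent=4 cost=17
7. q=(9,8) nearest=2 d=3 new=(9,8) → add node 6 parent=2 cost=9
8. q=(4,0) nearest=0 d=4 new=(4,0) → add node 7 parent=0 cost=4
9. q=(16,11) nearest=5 d=1 new=(16,11) → add node 8 parent=5 cost=18
10. q=(29,0) nearest=5 d=13 new=(22,6) → blocked by [19,22]×[8,10], reject

Path: 0 2 4 5 8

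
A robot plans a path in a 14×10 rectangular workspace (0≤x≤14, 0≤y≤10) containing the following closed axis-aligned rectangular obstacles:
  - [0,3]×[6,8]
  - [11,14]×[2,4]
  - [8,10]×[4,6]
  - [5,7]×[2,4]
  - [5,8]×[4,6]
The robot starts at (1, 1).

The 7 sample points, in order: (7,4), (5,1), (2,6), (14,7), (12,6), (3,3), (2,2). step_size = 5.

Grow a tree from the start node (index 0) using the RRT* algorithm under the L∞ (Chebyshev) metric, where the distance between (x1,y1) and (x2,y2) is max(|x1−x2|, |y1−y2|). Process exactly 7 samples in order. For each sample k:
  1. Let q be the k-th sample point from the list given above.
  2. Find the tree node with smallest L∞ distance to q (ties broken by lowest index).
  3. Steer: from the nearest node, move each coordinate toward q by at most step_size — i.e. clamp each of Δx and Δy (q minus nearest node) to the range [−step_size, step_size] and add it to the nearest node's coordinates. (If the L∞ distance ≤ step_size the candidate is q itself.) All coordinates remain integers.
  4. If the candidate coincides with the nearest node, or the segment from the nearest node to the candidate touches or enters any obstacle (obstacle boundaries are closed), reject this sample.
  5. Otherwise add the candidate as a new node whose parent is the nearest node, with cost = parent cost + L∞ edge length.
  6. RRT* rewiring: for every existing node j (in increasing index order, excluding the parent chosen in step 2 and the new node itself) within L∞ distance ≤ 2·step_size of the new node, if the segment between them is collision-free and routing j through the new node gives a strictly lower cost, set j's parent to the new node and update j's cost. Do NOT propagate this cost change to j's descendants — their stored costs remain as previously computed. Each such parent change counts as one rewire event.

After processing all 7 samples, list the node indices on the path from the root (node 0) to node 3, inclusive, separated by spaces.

1. q=(7,4) nearest=0 d=6 new=(6,4) → blocked by [5,7]×[2,4], reject
2. q=(5,1) nearest=0 d=4 new=(5,1) → add node 1 parent=0 cost=4
3. q=(2,6) nearest=0 d=5 new=(2,6) → blocked by [0,3]×[6,8], reject
4. q=(14,7) nearest=1 d=9 new=(10,6) → blocked by [8,10]×[4,6], reject
5. q=(12,6) nearest=1 d=7 new=(10,6) → blocked by [8,10]×[4,6], reject
6. q=(3,3) nearest=0 d=2 new=(3,3) → add node 2 parent=0 cost=2
7. q=(2,2) nearest=0 d=1 new=(2,2) → add node 3 parent=0 cost=1

Path: 0 3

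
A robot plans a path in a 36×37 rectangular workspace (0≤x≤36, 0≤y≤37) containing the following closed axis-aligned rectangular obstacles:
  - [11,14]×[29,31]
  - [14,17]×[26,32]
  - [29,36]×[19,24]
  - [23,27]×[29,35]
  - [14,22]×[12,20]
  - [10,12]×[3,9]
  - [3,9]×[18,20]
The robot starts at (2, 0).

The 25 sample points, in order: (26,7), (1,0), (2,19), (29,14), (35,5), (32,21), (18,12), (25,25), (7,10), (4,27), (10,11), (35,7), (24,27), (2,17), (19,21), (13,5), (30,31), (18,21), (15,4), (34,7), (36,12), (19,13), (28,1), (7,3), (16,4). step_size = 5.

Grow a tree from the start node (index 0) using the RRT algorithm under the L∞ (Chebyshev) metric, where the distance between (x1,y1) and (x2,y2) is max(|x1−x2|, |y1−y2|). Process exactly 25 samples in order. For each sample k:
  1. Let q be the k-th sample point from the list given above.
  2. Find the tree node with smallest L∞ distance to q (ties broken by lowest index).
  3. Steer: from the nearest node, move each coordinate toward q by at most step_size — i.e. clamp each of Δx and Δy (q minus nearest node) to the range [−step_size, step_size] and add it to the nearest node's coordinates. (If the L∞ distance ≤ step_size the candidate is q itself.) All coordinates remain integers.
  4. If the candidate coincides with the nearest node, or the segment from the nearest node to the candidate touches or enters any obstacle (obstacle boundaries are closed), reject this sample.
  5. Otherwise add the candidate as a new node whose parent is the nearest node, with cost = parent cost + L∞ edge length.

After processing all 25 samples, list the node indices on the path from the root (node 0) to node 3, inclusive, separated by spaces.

1. q=(26,7) nearest=0 d=24 new=(7,5) → add node 1 parent=0 cost=5
2. q=(1,0) nearest=0 d=1 new=(1,0) → add node 2 parent=0 cost=1
3. q=(2,19) nearest=1 d=14 new=(2,10) → add node 3 parent=1 cost=10
4. q=(29,14) nearest=1 d=22 new=(12,10) → blocked by [10,12]×[3,9], reject
5. q=(35,5) nearest=1 d=28 new=(12,5) → blocked by [10,12]×[3,9], reject
6. q=(32,21) nearest=1 d=25 new=(12,10) → blocked by [10,12]×[3,9], reject
7. q=(18,12) nearest=1 d=11 new=(12,10) → blocked by [10,12]×[3,9], reject
8. q=(25,25) nearest=1 d=20 new=(12,10) → blocked by [10,12]×[3,9], reject
9. q=(7,10) nearest=1 d=5 new=(7,10) → add node 4 parent=1 cost=10
10. q=(4,27) nearest=3 d=17 new=(4,15) → add node 5 parent=3 cost=15
11. q=(10,11) nearest=4 d=3 new=(10,11) → add node 6 parent=4 cost=13
12. q=(35,7) nearest=6 d=25 new=(15,7) → add node 7 parent=6 cost=18
13. q=(24,27) nearest=6 d=16 new=(15,16) → blocked by [14,22]×[12,20], reject
14. q=(2,17) nearest=5 d=2 new=(2,17) → add node 8 parent=5 cost=17
15. q=(19,21) nearest=6 d=10 new=(15,16) → blocked by [14,22]×[12,20], reject
16. q=(13,5) nearest=7 d=2 new=(13,5) → add node 9 parent=7 cost=20
17. q=(30,31) nearest=6 d=20 new=(15,16) → blocked by [14,22]×[12,20], reject
18. q=(18,21) nearest=6 d=10 new=(15,16) → blocked by [14,22]×[12,20], reject
19. q=(15,4) nearest=9 d=2 new=(15,4) → add node 10 parent=9 cost=22
20. q=(34,7) nearest=7 d=19 new=(20,7) → add node 11 parent=7 cost=23
21. q=(36,12) nearest=11 d=16 new=(25,12) → add node 12 parent=11 cost=28
22. q=(19,13) nearest=7 d=6 new=(19,12) → blocked by [14,22]×[12,20], reject
23. q=(28,1) nearest=11 d=8 new=(25,2) → add node 13 parent=11 cost=28
24. q=(7,3) nearest=1 d=2 new=(7,3) → add node 14 parent=1 cost=7
25. q=(16,4) nearest=10 d=1 new=(16,4) → add node 15 parent=10 cost=23

Path: 0 1 3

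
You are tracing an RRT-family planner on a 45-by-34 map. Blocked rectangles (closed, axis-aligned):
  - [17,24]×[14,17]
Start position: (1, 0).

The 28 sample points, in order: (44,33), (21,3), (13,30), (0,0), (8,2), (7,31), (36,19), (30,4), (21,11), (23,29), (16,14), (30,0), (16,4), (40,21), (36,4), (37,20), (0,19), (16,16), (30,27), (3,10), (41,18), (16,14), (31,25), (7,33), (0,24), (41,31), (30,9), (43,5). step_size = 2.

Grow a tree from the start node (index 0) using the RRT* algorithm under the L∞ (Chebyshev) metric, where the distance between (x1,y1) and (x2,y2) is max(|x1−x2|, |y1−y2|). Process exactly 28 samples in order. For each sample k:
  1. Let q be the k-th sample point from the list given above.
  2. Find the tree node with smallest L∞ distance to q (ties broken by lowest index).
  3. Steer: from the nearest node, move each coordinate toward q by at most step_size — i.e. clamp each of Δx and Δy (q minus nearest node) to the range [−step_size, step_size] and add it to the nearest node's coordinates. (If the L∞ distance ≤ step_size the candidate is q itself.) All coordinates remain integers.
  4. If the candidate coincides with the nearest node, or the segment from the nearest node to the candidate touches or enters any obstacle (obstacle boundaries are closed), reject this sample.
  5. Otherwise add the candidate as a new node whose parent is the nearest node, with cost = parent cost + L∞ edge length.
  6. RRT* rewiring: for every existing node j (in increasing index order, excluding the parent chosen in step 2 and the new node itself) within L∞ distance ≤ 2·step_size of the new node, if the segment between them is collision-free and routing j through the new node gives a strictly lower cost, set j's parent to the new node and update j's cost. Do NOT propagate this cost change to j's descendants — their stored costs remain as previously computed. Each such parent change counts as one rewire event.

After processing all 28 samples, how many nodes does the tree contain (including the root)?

Node count: 28

1. q=(44,33) nearest=0 d=43 new=(3,2) → add node 1 parent=0 cost=2
2. q=(21,3) nearest=1 d=18 new=(5,3) → add node 2 parent=1 cost=4
3. q=(13,30) nearest=2 d=27 new=(7,5) → add node 3 parent=2 cost=6
4. q=(0,0) nearest=0 d=1 new=(0,0) → add node 4 parent=0 cost=1
5. q=(8,2) nearest=2 d=3 new=(7,2) → add node 5 parent=2 cost=6
6. q=(7,31) nearest=3 d=26 new=(7,7) → add node 6 parent=3 cost=8
7. q=(36,19) nearest=3 d=29 new=(9,7) → add node 7 parent=3 cost=8
8. q=(30,4) nearest=7 d=21 new=(11,5) → add node 8 parent=7 cost=10
9. q=(21,11) nearest=8 d=10 new=(13,7) → add node 9 parent=8 cost=12
10. q=(23,29) nearest=6 d=22 new=(9,9) → add node 10 parent=6 cost=10
11. q=(16,14) nearest=7 d=7 new=(11,9) → add node 11 parent=7 cost=10
12. q=(30,0) nearest=9 d=17 new=(15,5) → add node 12 parent=9 cost=14
13. q=(16,4) nearest=12 d=1 new=(16,4) → add node 13 parent=12 cost=15
14. q=(40,21) nearest=13 d=24 new=(18,6) → add node 14 parent=13 cost=17
15. q=(36,4) nearest=14 d=18 new=(20,4) → add node 15 parent=14 cost=19
16. q=(37,20) nearest=15 d=17 new=(22,6) → add node 16 parent=15 cost=21
17. q=(0,19) nearest=10 d=10 new=(7,11) → add node 17 parent=10 cost=12
18. q=(16,16) nearest=10 d=7 new=(11,11) → add node 18 parent=10 cost=12
19. q=(30,27) nearest=11 d=19 new=(13,11) → add node 19 parent=11 cost=12
20. q=(3,10) nearest=6 d=4 new=(5,9) → add node 20 parent=6 cost=10
21. q=(41,18) nearest=16 d=19 new=(24,8) → add node 21 parent=16 cost=23
22. q=(16,14) nearest=19 d=3 new=(15,13) → add node 22 parent=19 cost=14
23. q=(31,25) nearest=22 d=16 new=(17,15) → blocked by [17,24]×[14,17], reject
24. q=(7,33) nearest=22 d=20 new=(13,15) → add node 23 parent=22 cost=16
25. q=(0,24) nearest=17 d=13 new=(5,13) → add node 24 parent=17 cost=14
26. q=(41,31) nearest=21 d=23 new=(26,10) → add node 25 parent=21 cost=25
27. q=(30,9) nearest=25 d=4 new=(28,9) → add node 26 parent=25 cost=27
28. q=(43,5) nearest=26 d=15 new=(30,7) → add node 27 parent=26 cost=29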